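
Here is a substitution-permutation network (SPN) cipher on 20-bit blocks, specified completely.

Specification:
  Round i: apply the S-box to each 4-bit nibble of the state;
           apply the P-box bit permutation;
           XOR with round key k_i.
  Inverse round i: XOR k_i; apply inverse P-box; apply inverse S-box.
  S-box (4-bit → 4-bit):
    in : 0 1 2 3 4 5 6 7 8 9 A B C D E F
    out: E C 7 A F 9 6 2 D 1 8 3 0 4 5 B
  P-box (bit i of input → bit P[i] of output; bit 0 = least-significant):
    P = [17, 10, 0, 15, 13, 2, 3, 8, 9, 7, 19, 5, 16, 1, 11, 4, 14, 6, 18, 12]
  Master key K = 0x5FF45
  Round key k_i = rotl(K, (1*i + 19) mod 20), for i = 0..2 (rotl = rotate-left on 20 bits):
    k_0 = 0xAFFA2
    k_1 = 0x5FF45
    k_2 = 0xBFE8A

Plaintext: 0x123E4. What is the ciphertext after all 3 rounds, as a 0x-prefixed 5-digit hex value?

0x49B5C

s_0 = plaintext = 0x123E4
s_1 = Round(s_0, k_0) = 0xD4309
s_2 = Round(s_1, k_1) = 0x2F6FB
s_3 = Round(s_2, k_2) = 0x49B5C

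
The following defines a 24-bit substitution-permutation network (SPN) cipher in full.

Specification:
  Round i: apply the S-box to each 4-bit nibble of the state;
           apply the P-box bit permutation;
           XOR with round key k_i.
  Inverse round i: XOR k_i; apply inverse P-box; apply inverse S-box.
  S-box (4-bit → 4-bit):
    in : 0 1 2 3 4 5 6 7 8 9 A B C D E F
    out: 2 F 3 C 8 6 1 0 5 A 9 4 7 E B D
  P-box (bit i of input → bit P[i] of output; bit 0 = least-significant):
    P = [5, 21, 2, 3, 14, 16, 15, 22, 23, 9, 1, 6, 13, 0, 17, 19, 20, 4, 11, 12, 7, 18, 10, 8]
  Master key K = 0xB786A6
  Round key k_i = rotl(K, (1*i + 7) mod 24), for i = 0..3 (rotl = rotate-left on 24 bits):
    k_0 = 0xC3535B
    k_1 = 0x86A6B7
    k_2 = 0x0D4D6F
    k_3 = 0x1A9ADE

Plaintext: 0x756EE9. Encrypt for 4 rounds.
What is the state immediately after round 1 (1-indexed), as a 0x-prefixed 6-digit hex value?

s_0 = plaintext = 0x756EE9
s_1 = Round(s_0, k_0) = 0x223903
s_2 = Round(s_1, k_1) = 0x99A46B
s_3 = Round(s_2, k_2) = 0x013C3B
s_4 = Round(s_3, k_3) = 0xC400C8

0x223903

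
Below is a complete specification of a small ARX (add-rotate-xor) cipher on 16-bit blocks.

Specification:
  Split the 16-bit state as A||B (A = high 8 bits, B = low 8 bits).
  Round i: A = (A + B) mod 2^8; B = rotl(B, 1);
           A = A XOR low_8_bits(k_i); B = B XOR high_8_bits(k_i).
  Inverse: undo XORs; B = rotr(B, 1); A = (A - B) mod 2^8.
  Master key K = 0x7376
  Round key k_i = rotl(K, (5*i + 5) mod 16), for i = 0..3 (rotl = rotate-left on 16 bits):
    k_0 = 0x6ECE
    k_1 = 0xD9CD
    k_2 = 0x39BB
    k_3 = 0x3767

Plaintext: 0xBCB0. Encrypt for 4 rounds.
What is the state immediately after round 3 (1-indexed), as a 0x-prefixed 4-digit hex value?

0xF8B6

s_0 = plaintext = 0xBCB0
s_1 = Round(s_0, k_0) = 0xA20F
s_2 = Round(s_1, k_1) = 0x7CC7
s_3 = Round(s_2, k_2) = 0xF8B6
s_4 = Round(s_3, k_3) = 0xC95A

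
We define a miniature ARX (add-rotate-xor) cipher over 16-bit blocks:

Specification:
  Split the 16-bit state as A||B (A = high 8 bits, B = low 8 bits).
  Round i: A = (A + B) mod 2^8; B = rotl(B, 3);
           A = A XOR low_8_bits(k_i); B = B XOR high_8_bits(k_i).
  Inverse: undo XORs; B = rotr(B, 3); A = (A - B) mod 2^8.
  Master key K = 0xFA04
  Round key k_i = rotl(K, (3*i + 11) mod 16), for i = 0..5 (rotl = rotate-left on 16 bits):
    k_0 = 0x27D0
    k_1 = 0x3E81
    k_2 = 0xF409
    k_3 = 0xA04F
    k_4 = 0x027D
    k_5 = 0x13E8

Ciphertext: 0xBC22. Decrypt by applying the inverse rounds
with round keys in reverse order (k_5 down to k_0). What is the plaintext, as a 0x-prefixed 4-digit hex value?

0x8C24

s_0 = ciphertext = 0xBC22
s_1 = InvRound(s_0, k_5) = 0x2E26
s_2 = InvRound(s_1, k_4) = 0xCF84
s_3 = InvRound(s_2, k_3) = 0xFC84
s_4 = InvRound(s_3, k_2) = 0xE70E
s_5 = InvRound(s_4, k_1) = 0x6006
s_6 = InvRound(s_5, k_0) = 0x8C24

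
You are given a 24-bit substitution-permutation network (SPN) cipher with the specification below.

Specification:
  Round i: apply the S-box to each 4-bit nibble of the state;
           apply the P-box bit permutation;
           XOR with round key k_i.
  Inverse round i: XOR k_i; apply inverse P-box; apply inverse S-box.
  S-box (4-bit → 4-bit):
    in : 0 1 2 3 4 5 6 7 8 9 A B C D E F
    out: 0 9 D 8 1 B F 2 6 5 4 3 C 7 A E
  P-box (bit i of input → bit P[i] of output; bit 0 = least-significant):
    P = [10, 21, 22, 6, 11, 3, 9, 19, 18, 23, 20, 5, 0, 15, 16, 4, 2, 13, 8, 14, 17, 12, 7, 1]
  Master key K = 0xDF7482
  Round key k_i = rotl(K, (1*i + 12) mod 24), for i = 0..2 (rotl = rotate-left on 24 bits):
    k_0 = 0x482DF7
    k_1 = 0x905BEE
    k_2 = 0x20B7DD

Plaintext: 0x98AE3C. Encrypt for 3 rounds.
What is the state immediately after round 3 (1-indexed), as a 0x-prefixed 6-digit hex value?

0x009E3D

s_0 = plaintext = 0x98AE3C
s_1 = Round(s_0, k_0) = 0x830C17
s_2 = Round(s_1, k_1) = 0xA8034E
s_3 = Round(s_2, k_2) = 0x009E3D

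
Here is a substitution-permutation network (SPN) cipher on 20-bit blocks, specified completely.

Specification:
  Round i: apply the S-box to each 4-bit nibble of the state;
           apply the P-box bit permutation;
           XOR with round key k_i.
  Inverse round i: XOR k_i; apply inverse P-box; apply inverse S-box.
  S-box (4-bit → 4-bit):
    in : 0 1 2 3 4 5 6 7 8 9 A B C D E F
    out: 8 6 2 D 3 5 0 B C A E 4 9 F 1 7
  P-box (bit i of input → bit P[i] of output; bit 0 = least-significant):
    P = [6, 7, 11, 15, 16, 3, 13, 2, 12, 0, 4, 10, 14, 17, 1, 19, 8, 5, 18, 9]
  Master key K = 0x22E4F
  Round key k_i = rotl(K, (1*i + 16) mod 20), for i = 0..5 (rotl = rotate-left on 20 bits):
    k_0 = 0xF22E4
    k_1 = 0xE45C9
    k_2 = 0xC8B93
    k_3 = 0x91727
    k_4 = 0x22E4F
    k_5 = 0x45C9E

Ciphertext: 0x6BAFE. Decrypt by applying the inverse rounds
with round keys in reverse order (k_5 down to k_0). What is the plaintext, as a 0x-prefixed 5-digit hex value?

0x1128A

s_0 = ciphertext = 0x6BAFE
s_1 = InvRound(s_0, k_5) = 0x940BC
s_2 = InvRound(s_1, k_4) = 0x9DA5F
s_3 = InvRound(s_2, k_3) = 0x4E823
s_4 = InvRound(s_3, k_2) = 0x7CBB2
s_5 = InvRound(s_4, k_1) = 0x98A43
s_6 = InvRound(s_5, k_0) = 0x1128A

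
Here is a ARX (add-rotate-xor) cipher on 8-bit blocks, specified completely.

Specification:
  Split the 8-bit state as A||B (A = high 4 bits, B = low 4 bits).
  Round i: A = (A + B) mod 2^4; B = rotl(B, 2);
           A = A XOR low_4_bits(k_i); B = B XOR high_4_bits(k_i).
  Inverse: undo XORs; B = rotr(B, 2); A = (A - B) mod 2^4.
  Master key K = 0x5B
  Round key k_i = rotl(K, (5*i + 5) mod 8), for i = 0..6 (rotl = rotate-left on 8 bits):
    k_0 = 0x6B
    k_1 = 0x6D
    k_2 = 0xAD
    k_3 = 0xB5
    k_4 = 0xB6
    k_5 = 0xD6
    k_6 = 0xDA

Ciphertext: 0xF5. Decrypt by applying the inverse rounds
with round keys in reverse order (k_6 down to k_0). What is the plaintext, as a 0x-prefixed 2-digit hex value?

s_0 = ciphertext = 0xF5
s_1 = InvRound(s_0, k_6) = 0x32
s_2 = InvRound(s_1, k_5) = 0x6F
s_3 = InvRound(s_2, k_4) = 0xF1
s_4 = InvRound(s_3, k_3) = 0x0A
s_5 = InvRound(s_4, k_2) = 0xD0
s_6 = InvRound(s_5, k_1) = 0x79
s_7 = InvRound(s_6, k_0) = 0xDF

0xDF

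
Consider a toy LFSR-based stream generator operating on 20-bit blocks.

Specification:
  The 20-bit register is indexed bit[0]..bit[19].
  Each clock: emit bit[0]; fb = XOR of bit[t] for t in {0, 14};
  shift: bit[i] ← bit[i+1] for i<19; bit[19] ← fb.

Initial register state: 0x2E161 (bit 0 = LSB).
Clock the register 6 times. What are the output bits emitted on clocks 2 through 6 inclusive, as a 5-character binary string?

00001

reg_0 = 0x2E161
clock 1: out=1, reg = 0x170B0
clock 2: out=0, reg = 0x8B858
clock 3: out=0, reg = 0x45C2C
clock 4: out=0, reg = 0xA2E16
clock 5: out=0, reg = 0x5170B
clock 6: out=1, reg = 0xA8B85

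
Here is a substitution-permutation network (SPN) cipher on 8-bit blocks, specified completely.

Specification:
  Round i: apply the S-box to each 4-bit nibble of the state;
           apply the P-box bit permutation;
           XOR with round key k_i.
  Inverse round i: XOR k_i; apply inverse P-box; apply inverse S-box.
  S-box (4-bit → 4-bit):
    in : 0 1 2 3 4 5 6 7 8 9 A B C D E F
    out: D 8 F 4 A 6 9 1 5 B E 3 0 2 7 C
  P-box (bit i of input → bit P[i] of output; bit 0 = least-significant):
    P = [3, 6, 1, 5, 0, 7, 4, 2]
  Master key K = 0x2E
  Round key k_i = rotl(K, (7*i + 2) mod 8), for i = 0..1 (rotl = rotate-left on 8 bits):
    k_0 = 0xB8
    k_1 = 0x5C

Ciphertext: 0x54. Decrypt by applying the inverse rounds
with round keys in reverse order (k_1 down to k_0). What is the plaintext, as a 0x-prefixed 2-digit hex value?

s_0 = ciphertext = 0x54
s_1 = InvRound(s_0, k_1) = 0xC7
s_2 = InvRound(s_1, k_0) = 0x02

0x02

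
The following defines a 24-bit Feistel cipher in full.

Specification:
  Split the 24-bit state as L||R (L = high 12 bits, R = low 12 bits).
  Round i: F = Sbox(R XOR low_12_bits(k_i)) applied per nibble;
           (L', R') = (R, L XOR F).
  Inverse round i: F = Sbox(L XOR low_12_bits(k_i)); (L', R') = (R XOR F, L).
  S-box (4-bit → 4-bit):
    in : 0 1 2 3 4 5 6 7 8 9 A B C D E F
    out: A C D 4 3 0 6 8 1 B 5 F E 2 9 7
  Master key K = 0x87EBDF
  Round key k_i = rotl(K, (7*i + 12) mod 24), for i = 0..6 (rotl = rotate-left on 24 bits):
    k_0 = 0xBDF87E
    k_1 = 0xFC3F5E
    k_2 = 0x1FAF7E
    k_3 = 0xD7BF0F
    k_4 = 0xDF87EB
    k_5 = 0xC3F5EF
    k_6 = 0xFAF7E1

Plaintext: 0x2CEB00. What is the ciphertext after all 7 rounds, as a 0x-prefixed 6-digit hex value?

0xBB969A

s_0 = plaintext = 0x2CEB00
s_1 = Round(s_0, k_0) = 0xB00647
s_2 = Round(s_1, k_1) = 0x6470CB
s_3 = Round(s_2, k_2) = 0x0CB1B7
s_4 = Round(s_3, k_3) = 0x1B793A
s_5 = Round(s_4, k_4) = 0x93A89B
s_6 = Round(s_5, k_5) = 0x89BBB9
s_7 = Round(s_6, k_6) = 0xBB969A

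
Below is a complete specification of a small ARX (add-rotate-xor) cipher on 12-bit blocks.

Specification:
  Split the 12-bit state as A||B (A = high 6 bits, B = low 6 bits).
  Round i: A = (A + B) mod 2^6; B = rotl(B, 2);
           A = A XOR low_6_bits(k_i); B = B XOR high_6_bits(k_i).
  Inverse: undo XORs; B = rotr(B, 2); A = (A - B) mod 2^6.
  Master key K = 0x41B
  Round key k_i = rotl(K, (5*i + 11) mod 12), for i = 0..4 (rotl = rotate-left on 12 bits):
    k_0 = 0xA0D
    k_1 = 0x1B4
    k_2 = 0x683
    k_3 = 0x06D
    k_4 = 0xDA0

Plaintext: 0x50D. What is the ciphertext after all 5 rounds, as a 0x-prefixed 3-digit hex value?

0x363

s_0 = plaintext = 0x50D
s_1 = Round(s_0, k_0) = 0xB1C
s_2 = Round(s_1, k_1) = 0xF37
s_3 = Round(s_2, k_2) = 0xC05
s_4 = Round(s_3, k_3) = 0x615
s_5 = Round(s_4, k_4) = 0x363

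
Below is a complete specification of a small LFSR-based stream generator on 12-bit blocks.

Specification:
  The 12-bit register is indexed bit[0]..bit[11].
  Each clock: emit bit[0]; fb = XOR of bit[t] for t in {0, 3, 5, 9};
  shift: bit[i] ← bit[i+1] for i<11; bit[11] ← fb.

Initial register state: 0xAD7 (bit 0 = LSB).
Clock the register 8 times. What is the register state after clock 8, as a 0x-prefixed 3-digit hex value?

reg_0 = 0xAD7
clock 1: out=1, reg = 0x56B
clock 2: out=1, reg = 0xAB5
clock 3: out=1, reg = 0xD5A
clock 4: out=0, reg = 0xEAD
clock 5: out=1, reg = 0x756
clock 6: out=0, reg = 0xBAB
clock 7: out=1, reg = 0x5D5
clock 8: out=1, reg = 0xAEA

0xAEA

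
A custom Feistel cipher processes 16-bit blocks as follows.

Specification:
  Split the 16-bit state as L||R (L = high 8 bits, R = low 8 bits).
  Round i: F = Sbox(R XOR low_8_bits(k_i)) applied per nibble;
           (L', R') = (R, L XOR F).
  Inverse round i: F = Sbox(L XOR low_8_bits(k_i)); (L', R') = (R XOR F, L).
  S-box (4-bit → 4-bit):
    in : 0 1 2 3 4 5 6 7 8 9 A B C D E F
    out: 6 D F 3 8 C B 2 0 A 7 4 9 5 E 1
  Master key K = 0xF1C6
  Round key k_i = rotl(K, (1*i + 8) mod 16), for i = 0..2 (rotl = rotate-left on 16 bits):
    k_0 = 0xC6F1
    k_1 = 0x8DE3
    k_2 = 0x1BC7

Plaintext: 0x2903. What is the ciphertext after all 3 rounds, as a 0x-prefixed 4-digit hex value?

0x5F96

s_0 = plaintext = 0x2903
s_1 = Round(s_0, k_0) = 0x0336
s_2 = Round(s_1, k_1) = 0x365F
s_3 = Round(s_2, k_2) = 0x5F96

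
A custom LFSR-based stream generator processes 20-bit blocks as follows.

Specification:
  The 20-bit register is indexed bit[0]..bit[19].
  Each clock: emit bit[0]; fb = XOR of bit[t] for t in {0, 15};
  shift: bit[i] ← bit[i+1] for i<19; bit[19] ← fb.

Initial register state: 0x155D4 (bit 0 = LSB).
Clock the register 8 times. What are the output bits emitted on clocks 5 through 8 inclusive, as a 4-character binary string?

reg_0 = 0x155D4
clock 1: out=0, reg = 0x0AAEA
clock 2: out=0, reg = 0x85575
clock 3: out=1, reg = 0xC2ABA
clock 4: out=0, reg = 0x6155D
clock 5: out=1, reg = 0xB0AAE
clock 6: out=0, reg = 0x58557
clock 7: out=1, reg = 0x2C2AB
clock 8: out=1, reg = 0x16155

1011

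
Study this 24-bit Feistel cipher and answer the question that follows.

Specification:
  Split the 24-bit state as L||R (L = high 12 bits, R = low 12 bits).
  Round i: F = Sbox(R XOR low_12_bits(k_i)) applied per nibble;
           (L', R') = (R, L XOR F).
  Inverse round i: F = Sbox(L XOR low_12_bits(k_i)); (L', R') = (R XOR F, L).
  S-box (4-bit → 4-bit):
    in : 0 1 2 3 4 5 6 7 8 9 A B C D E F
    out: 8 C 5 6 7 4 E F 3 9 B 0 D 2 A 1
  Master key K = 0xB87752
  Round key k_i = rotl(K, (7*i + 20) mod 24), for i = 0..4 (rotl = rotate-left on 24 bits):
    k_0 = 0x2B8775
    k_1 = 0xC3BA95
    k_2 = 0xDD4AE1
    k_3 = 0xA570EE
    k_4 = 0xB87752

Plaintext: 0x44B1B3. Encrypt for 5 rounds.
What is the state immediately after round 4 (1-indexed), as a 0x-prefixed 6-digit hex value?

s_0 = plaintext = 0x44B1B3
s_1 = Round(s_0, k_0) = 0x1B3A95
s_2 = Round(s_1, k_1) = 0xA9593B
s_3 = Round(s_2, k_2) = 0x93BCBE
s_4 = Round(s_3, k_3) = 0xCBE473
s_5 = Round(s_4, k_4) = 0x473AE2

0xCBE473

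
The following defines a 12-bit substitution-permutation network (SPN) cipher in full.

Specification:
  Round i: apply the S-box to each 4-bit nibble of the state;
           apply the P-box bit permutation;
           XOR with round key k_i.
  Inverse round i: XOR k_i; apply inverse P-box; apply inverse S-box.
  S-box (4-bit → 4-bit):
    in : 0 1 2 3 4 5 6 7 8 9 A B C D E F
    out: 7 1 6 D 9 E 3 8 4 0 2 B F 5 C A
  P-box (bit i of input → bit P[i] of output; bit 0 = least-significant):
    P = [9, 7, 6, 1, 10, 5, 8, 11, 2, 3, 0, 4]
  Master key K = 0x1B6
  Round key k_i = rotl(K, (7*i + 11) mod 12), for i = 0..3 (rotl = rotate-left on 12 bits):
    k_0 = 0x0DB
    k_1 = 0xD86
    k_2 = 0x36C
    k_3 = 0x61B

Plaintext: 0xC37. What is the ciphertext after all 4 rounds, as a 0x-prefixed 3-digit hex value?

s_0 = plaintext = 0xC37
s_1 = Round(s_0, k_0) = 0xDC4
s_2 = Round(s_1, k_1) = 0x2A1
s_3 = Round(s_2, k_2) = 0x145
s_4 = Round(s_3, k_3) = 0xADD

0xADD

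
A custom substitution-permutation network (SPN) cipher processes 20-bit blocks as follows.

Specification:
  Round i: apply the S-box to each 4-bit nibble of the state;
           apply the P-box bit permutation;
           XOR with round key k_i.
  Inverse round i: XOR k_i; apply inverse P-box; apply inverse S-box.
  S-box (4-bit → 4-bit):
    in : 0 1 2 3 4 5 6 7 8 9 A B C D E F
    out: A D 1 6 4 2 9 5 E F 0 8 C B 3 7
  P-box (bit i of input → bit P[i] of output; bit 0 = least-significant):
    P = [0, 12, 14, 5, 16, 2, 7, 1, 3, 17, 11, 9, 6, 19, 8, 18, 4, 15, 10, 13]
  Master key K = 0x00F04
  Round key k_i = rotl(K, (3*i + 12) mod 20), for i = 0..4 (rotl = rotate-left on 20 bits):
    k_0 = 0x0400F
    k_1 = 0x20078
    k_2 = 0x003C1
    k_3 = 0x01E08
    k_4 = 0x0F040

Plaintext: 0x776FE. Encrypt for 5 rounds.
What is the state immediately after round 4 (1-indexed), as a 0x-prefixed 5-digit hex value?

0x630D7

s_0 = plaintext = 0x776FE
s_1 = Round(s_0, k_0) = 0x157D2
s_2 = Round(s_1, k_1) = 0xB2C67
s_3 = Round(s_2, k_2) = 0x16982
s_4 = Round(s_3, k_3) = 0x630D7
s_5 = Round(s_4, k_4) = 0xB9357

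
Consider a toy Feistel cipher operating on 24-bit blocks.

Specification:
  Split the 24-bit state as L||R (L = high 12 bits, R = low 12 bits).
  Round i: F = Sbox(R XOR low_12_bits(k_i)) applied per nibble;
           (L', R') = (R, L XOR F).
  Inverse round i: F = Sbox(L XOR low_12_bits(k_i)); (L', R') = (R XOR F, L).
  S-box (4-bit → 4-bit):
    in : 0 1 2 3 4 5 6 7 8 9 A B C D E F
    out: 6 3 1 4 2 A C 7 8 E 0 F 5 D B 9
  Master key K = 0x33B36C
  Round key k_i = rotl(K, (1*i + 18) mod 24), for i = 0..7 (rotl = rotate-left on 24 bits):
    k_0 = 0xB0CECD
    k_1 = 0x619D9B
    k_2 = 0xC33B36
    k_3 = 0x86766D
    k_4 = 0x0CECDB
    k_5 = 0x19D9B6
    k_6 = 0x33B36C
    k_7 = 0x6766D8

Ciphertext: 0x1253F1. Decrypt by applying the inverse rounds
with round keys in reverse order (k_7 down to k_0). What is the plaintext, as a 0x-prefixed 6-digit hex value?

0xA74795

s_0 = ciphertext = 0x1253F1
s_1 = InvRound(s_0, k_7) = 0x46C125
s_2 = InvRound(s_1, k_6) = 0x64346C
s_3 = InvRound(s_2, k_5) = 0xDF6643
s_4 = InvRound(s_3, k_4) = 0x55EDF6
s_5 = InvRound(s_4, k_3) = 0x9B255E
s_6 = InvRound(s_5, k_2) = 0x4DC9B2
s_7 = InvRound(s_6, k_1) = 0x7954DC
s_8 = InvRound(s_7, k_0) = 0xA74795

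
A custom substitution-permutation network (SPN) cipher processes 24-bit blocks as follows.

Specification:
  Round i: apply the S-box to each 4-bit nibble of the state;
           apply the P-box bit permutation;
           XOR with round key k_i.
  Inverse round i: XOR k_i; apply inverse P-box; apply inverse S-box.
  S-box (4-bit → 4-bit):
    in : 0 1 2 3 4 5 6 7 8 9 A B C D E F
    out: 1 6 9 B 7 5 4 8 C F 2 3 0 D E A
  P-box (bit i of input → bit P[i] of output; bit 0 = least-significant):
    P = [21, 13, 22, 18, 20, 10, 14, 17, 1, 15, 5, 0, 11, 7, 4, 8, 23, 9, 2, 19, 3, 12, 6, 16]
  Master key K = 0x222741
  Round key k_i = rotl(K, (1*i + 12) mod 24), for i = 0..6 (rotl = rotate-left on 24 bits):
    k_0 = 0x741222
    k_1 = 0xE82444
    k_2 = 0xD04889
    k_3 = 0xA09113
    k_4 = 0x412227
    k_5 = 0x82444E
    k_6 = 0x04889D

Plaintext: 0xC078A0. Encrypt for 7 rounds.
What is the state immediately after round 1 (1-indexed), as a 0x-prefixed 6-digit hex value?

s_0 = plaintext = 0xC078A0
s_1 = Round(s_0, k_0) = 0xD41703
s_2 = Round(s_1, k_1) = 0x5D0699
s_3 = Round(s_2, k_2) = 0x2E24E5
s_4 = Round(s_3, k_3) = 0xCB5E3D
s_5 = Round(s_4, k_4) = 0xB7AC16
s_6 = Round(s_5, k_5) = 0xCA10C6
s_7 = Round(s_6, k_6) = 0x448A0F

0xD41703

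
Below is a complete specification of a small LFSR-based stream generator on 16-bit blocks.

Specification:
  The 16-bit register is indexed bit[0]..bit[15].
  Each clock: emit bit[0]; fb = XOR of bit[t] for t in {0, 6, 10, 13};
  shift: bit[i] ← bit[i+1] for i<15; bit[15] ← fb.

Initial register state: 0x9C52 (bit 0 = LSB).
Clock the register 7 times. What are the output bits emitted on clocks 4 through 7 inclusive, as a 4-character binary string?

reg_0 = 0x9C52
clock 1: out=0, reg = 0x4E29
clock 2: out=1, reg = 0x2714
clock 3: out=0, reg = 0x138A
clock 4: out=0, reg = 0x09C5
clock 5: out=1, reg = 0x04E2
clock 6: out=0, reg = 0x0271
clock 7: out=1, reg = 0x0138

0101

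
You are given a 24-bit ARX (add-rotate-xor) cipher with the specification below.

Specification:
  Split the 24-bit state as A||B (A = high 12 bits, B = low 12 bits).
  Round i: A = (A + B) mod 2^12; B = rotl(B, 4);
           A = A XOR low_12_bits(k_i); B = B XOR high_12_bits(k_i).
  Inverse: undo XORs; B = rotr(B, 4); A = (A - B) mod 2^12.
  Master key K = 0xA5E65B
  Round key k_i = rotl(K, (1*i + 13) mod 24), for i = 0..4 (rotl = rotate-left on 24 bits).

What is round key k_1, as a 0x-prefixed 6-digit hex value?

K = 0xA5E65B
k_0 = rotl(K, (1*0+13) mod 24) = rotl(K, 13) = 0xCB74BC
k_1 = rotl(K, (1*1+13) mod 24) = rotl(K, 14) = 0x96E979

0x96E979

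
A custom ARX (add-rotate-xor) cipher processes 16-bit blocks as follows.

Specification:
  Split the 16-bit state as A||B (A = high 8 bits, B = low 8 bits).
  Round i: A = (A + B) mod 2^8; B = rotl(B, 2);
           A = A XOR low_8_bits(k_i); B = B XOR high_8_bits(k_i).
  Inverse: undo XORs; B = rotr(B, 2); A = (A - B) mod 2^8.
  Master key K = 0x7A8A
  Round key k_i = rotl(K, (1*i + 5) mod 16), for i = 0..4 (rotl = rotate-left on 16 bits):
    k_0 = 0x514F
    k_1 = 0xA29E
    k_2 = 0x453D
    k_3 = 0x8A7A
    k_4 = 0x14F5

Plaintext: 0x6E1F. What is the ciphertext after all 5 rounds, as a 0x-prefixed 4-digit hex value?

0x5EEF

s_0 = plaintext = 0x6E1F
s_1 = Round(s_0, k_0) = 0xC22D
s_2 = Round(s_1, k_1) = 0x7116
s_3 = Round(s_2, k_2) = 0xBA1D
s_4 = Round(s_3, k_3) = 0xADFE
s_5 = Round(s_4, k_4) = 0x5EEF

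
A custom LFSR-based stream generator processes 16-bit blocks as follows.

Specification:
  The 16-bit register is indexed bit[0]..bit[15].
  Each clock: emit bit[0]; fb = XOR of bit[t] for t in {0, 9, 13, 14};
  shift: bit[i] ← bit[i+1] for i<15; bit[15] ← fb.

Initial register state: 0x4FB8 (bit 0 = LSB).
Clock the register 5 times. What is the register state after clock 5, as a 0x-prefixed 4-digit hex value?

reg_0 = 0x4FB8
clock 1: out=0, reg = 0x27DC
clock 2: out=0, reg = 0x13EE
clock 3: out=0, reg = 0x89F7
clock 4: out=1, reg = 0xC4FB
clock 5: out=1, reg = 0x627D

0x627D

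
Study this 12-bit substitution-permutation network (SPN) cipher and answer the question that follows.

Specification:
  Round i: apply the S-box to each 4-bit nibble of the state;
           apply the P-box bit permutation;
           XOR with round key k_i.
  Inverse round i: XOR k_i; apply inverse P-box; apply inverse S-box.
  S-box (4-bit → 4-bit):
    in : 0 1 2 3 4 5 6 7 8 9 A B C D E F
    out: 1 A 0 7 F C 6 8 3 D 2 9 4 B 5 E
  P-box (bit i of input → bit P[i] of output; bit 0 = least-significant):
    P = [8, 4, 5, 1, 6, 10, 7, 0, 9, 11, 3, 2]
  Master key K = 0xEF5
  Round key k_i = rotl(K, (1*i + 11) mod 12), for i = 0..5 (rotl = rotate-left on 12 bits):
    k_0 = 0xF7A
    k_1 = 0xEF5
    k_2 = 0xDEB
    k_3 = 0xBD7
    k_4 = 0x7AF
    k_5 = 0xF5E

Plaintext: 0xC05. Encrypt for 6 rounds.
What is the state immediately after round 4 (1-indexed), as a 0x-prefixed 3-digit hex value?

0xBD6

s_0 = plaintext = 0xC05
s_1 = Round(s_0, k_0) = 0xF10
s_2 = Round(s_1, k_1) = 0x3F8
s_3 = Round(s_2, k_2) = 0x272
s_4 = Round(s_3, k_3) = 0xBD6
s_5 = Round(s_4, k_4) = 0x1DA
s_6 = Round(s_5, k_5) = 0x30B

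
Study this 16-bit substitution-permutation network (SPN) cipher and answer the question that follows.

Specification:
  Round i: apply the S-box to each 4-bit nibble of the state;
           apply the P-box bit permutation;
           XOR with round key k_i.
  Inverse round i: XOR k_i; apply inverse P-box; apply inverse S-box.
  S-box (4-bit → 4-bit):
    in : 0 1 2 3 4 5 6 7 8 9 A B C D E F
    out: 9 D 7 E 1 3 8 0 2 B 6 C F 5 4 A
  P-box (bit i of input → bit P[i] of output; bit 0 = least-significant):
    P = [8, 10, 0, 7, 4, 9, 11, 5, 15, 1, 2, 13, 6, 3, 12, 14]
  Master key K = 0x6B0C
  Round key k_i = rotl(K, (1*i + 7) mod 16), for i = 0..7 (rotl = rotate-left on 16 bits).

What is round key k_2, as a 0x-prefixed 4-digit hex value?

K = 0x6B0C
k_0 = rotl(K, (1*0+7) mod 16) = rotl(K, 7) = 0x8635
k_1 = rotl(K, (1*1+7) mod 16) = rotl(K, 8) = 0x0C6B
k_2 = rotl(K, (1*2+7) mod 16) = rotl(K, 9) = 0x18D6

0x18D6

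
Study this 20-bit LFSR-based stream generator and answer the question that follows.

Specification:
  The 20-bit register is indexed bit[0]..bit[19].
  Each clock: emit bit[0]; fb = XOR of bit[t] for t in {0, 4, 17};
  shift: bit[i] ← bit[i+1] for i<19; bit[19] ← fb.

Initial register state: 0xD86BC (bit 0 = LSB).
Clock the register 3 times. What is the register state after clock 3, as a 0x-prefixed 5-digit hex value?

0x3B0D7

reg_0 = 0xD86BC
clock 1: out=0, reg = 0xEC35E
clock 2: out=0, reg = 0x761AF
clock 3: out=1, reg = 0x3B0D7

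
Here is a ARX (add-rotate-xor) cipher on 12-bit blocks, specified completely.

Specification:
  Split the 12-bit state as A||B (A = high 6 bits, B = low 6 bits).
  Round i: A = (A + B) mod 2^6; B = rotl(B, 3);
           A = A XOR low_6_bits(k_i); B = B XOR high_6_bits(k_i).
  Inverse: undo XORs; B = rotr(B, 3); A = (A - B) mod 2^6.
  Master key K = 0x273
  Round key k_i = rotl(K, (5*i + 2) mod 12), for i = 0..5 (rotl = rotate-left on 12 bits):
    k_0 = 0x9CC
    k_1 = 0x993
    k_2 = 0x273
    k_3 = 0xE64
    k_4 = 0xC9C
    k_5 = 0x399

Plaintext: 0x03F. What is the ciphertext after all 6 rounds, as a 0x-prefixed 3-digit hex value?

s_0 = plaintext = 0x03F
s_1 = Round(s_0, k_0) = 0xCD8
s_2 = Round(s_1, k_1) = 0x625
s_3 = Round(s_2, k_2) = 0x3A5
s_4 = Round(s_3, k_3) = 0x5D5
s_5 = Round(s_4, k_4) = 0xC18
s_6 = Round(s_5, k_5) = 0x44D

0x44D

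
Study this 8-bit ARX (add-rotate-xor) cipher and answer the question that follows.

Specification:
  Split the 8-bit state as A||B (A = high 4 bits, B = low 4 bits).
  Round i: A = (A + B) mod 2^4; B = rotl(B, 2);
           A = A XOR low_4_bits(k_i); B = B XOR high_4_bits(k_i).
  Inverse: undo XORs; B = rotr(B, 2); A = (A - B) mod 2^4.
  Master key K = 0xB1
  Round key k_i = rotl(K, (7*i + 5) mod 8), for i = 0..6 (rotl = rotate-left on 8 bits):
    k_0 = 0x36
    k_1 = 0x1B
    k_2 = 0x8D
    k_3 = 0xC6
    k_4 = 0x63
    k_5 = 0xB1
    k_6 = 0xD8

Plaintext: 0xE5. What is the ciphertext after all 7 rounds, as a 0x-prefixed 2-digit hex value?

s_0 = plaintext = 0xE5
s_1 = Round(s_0, k_0) = 0x56
s_2 = Round(s_1, k_1) = 0x08
s_3 = Round(s_2, k_2) = 0x5A
s_4 = Round(s_3, k_3) = 0x96
s_5 = Round(s_4, k_4) = 0xCF
s_6 = Round(s_5, k_5) = 0xA4
s_7 = Round(s_6, k_6) = 0x6C

0x6C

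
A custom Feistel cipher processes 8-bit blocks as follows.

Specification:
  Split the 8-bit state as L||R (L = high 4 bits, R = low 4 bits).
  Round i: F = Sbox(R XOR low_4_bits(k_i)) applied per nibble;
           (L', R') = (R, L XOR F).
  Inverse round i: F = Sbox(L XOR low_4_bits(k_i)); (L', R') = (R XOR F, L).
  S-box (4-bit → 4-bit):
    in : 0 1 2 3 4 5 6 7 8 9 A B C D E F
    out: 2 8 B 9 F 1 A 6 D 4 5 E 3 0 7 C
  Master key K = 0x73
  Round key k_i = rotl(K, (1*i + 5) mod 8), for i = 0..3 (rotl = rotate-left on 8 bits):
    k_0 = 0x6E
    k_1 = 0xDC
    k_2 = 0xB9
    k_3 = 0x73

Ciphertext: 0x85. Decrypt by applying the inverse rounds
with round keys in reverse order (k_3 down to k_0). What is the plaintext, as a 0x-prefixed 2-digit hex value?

s_0 = ciphertext = 0x85
s_1 = InvRound(s_0, k_3) = 0xB8
s_2 = InvRound(s_1, k_2) = 0x3B
s_3 = InvRound(s_2, k_1) = 0x73
s_4 = InvRound(s_3, k_0) = 0x77

0x77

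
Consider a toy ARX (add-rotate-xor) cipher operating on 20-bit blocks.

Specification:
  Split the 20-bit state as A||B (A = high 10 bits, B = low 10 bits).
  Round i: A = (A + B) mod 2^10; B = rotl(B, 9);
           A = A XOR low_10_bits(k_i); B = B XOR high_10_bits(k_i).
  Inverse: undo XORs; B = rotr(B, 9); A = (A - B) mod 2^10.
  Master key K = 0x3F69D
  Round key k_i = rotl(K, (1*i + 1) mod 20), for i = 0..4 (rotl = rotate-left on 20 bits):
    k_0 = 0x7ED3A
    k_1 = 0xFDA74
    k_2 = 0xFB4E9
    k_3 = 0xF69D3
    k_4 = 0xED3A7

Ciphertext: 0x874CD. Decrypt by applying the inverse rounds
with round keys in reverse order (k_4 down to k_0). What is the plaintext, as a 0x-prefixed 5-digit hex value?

s_0 = ciphertext = 0x874CD
s_1 = InvRound(s_0, k_4) = 0xB1EF3
s_2 = InvRound(s_1, k_3) = 0x30A52
s_3 = InvRound(s_2, k_2) = 0x2B77E
s_4 = InvRound(s_3, k_1) = 0x72510
s_5 = InvRound(s_4, k_0) = 0xC75D6

0xC75D6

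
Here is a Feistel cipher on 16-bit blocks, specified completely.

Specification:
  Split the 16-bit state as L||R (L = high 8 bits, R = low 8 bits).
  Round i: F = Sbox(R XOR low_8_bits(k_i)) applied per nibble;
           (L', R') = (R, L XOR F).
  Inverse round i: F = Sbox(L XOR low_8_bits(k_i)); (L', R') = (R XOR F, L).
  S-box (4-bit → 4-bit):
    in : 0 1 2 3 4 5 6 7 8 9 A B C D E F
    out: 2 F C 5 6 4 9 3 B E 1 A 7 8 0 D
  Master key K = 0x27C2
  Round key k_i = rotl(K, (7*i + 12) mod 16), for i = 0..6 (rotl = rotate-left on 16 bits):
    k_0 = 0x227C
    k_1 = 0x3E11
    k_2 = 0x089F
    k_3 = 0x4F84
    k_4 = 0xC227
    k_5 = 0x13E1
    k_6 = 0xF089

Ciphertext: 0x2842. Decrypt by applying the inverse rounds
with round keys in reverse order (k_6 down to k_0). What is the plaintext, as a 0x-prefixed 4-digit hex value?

0x0981

s_0 = ciphertext = 0x2842
s_1 = InvRound(s_0, k_6) = 0x5D28
s_2 = InvRound(s_1, k_5) = 0x8F5D
s_3 = InvRound(s_2, k_4) = 0x468F
s_4 = InvRound(s_3, k_3) = 0xF346
s_5 = InvRound(s_4, k_2) = 0xD1F3
s_6 = InvRound(s_5, k_1) = 0x81D1
s_7 = InvRound(s_6, k_0) = 0x0981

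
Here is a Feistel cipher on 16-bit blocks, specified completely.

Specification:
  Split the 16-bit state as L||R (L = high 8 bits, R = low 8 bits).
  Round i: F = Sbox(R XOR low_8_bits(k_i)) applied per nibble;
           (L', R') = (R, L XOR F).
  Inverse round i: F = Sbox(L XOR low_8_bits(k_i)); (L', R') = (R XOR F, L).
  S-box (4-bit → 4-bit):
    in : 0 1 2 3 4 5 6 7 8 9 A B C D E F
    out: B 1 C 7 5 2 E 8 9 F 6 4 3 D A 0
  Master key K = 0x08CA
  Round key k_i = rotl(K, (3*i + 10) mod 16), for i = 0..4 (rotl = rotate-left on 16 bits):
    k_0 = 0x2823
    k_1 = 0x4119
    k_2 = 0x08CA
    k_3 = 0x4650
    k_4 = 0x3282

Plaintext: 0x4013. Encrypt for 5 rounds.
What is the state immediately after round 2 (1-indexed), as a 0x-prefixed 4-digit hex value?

s_0 = plaintext = 0x4013
s_1 = Round(s_0, k_0) = 0x133B
s_2 = Round(s_1, k_1) = 0x3BDF
s_3 = Round(s_2, k_2) = 0xDF29
s_4 = Round(s_3, k_3) = 0x2950
s_5 = Round(s_4, k_4) = 0x50F5

0x3BDF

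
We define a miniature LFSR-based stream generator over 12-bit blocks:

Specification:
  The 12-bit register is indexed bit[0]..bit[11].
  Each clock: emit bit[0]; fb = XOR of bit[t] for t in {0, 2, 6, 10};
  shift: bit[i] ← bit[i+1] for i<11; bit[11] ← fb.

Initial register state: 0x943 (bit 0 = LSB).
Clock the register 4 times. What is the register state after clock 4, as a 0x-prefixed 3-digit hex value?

0x494

reg_0 = 0x943
clock 1: out=1, reg = 0x4A1
clock 2: out=1, reg = 0x250
clock 3: out=0, reg = 0x928
clock 4: out=0, reg = 0x494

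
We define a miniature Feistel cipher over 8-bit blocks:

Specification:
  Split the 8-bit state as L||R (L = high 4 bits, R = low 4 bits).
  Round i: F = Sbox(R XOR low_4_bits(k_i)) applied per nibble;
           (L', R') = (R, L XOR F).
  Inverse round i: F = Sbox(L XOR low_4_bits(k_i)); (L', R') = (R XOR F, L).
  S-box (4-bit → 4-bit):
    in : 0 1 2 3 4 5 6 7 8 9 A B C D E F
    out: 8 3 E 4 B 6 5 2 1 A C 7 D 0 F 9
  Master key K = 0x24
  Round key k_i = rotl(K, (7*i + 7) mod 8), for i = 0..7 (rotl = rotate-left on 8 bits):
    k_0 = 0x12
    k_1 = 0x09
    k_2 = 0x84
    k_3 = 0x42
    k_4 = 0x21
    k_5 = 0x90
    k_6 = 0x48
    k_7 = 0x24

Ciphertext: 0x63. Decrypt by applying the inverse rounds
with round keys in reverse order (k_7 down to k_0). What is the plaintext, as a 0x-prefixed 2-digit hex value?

s_0 = ciphertext = 0x63
s_1 = InvRound(s_0, k_7) = 0xD6
s_2 = InvRound(s_1, k_6) = 0x0D
s_3 = InvRound(s_2, k_5) = 0x50
s_4 = InvRound(s_3, k_4) = 0xB5
s_5 = InvRound(s_4, k_3) = 0xFB
s_6 = InvRound(s_5, k_2) = 0xCF
s_7 = InvRound(s_6, k_1) = 0x9C
s_8 = InvRound(s_7, k_0) = 0xB9

0xB9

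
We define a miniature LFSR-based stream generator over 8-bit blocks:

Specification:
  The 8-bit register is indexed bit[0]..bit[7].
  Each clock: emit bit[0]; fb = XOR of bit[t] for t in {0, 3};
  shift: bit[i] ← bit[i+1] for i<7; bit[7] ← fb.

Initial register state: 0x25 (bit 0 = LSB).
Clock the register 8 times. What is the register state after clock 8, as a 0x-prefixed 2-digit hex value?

reg_0 = 0x25
clock 1: out=1, reg = 0x92
clock 2: out=0, reg = 0x49
clock 3: out=1, reg = 0x24
clock 4: out=0, reg = 0x12
clock 5: out=0, reg = 0x09
clock 6: out=1, reg = 0x04
clock 7: out=0, reg = 0x02
clock 8: out=0, reg = 0x01

0x01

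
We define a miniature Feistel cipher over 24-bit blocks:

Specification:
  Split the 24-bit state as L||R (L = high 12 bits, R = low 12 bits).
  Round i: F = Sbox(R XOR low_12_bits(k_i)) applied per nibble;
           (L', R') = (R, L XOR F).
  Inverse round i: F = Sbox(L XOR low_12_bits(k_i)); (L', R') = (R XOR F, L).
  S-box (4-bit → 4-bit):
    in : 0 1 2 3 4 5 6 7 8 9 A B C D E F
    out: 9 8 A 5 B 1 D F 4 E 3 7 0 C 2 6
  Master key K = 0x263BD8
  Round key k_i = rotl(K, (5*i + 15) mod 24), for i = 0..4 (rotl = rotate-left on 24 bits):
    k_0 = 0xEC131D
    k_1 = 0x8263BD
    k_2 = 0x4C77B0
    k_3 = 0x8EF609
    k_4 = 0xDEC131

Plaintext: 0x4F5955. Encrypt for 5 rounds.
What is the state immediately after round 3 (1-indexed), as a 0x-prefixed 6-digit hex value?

0x235600

s_0 = plaintext = 0x4F5955
s_1 = Round(s_0, k_0) = 0x955741
s_2 = Round(s_1, k_1) = 0x741235
s_3 = Round(s_2, k_2) = 0x235600
s_4 = Round(s_3, k_3) = 0x600BAB
s_5 = Round(s_4, k_4) = 0xBAB5E3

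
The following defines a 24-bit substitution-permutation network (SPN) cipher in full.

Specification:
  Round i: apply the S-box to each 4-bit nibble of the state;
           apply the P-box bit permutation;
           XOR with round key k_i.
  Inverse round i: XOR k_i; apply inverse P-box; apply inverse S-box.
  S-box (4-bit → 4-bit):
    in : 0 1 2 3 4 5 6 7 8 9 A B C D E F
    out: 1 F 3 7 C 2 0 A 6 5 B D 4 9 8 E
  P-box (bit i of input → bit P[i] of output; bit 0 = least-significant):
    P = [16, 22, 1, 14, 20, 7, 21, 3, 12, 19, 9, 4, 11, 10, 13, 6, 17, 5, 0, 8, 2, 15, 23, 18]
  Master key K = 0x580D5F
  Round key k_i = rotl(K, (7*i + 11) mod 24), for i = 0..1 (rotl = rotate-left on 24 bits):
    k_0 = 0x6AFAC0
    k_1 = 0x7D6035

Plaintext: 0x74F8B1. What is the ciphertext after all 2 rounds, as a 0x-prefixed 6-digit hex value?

s_0 = plaintext = 0x74F8B1
s_1 = Round(s_0, k_0) = 0x171D8B
s_2 = Round(s_1, k_1) = 0xD89DC3

0xD89DC3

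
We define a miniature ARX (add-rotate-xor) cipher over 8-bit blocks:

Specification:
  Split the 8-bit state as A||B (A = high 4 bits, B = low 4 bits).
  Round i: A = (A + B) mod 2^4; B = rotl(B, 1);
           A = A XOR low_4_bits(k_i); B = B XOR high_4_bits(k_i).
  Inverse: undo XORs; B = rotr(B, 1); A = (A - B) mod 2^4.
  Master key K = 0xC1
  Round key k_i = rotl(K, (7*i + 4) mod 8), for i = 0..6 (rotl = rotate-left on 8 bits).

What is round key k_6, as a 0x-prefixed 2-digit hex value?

K = 0xC1
k_0 = rotl(K, (7*0+4) mod 8) = rotl(K, 4) = 0x1C
k_1 = rotl(K, (7*1+4) mod 8) = rotl(K, 3) = 0x0E
k_2 = rotl(K, (7*2+4) mod 8) = rotl(K, 2) = 0x07
k_3 = rotl(K, (7*3+4) mod 8) = rotl(K, 1) = 0x83
k_4 = rotl(K, (7*4+4) mod 8) = rotl(K, 0) = 0xC1
k_5 = rotl(K, (7*5+4) mod 8) = rotl(K, 7) = 0xE0
k_6 = rotl(K, (7*6+4) mod 8) = rotl(K, 6) = 0x70

0x70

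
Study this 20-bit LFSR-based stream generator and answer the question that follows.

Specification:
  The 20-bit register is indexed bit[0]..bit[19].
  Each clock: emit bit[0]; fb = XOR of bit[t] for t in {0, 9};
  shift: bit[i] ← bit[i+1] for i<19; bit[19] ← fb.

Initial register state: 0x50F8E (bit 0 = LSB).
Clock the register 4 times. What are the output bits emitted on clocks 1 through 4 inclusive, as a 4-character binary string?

0111

reg_0 = 0x50F8E
clock 1: out=0, reg = 0xA87C7
clock 2: out=1, reg = 0x543E3
clock 3: out=1, reg = 0x2A1F1
clock 4: out=1, reg = 0x950F8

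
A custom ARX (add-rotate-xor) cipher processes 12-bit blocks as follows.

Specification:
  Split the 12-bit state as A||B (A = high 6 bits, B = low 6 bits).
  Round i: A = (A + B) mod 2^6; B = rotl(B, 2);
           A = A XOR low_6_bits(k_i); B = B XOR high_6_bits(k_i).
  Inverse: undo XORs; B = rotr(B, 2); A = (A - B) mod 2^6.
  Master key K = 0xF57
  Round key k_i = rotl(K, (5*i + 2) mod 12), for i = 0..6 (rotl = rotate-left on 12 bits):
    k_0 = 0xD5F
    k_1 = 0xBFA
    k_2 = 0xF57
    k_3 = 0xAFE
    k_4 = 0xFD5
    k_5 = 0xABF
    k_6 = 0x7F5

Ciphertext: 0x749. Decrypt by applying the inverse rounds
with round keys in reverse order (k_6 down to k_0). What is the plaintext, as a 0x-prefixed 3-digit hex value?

0xE14

s_0 = ciphertext = 0x749
s_1 = InvRound(s_0, k_6) = 0x0E5
s_2 = InvRound(s_1, k_5) = 0x273
s_3 = InvRound(s_2, k_4) = 0x643
s_4 = InvRound(s_3, k_3) = 0x74A
s_5 = InvRound(s_4, k_2) = 0x37D
s_6 = InvRound(s_5, k_1) = 0x4E4
s_7 = InvRound(s_6, k_0) = 0xE14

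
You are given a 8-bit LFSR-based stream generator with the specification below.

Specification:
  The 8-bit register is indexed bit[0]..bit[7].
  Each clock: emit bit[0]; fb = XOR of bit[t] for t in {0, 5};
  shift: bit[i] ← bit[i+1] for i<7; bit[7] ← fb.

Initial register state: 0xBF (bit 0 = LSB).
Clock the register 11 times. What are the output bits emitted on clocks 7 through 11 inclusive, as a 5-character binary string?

01010

reg_0 = 0xBF
clock 1: out=1, reg = 0x5F
clock 2: out=1, reg = 0xAF
clock 3: out=1, reg = 0x57
clock 4: out=1, reg = 0xAB
clock 5: out=1, reg = 0x55
clock 6: out=1, reg = 0xAA
clock 7: out=0, reg = 0xD5
clock 8: out=1, reg = 0xEA
clock 9: out=0, reg = 0xF5
clock 10: out=1, reg = 0x7A
clock 11: out=0, reg = 0xBD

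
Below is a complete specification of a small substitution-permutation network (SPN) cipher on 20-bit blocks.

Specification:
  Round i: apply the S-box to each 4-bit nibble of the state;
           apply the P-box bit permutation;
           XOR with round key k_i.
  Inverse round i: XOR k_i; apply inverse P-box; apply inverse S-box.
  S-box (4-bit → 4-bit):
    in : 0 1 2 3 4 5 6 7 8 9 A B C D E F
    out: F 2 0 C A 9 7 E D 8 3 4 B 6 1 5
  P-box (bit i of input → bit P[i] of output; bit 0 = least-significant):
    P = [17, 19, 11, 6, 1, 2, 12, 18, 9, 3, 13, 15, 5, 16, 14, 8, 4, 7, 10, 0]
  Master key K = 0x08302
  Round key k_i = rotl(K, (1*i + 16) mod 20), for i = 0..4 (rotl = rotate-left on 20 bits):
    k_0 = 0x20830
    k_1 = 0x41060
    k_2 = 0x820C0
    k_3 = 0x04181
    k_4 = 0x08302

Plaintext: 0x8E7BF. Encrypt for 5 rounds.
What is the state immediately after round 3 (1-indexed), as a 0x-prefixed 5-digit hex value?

s_0 = plaintext = 0x8E7BF
s_1 = Round(s_0, k_0) = 0x0B409
s_2 = Round(s_1, k_1) = 0x0C4BF
s_3 = Round(s_2, k_2) = 0xBBD79
s_4 = Round(s_3, k_3) = 0x435CD
s_5 = Round(s_4, k_4) = 0xC4885

0xBBD79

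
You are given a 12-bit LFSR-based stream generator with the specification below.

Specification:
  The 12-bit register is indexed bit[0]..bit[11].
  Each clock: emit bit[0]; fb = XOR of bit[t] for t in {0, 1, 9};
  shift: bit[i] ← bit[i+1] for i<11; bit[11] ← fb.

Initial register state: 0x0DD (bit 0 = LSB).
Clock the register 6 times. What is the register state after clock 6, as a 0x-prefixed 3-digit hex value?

reg_0 = 0x0DD
clock 1: out=1, reg = 0x86E
clock 2: out=0, reg = 0xC37
clock 3: out=1, reg = 0x61B
clock 4: out=1, reg = 0xB0D
clock 5: out=1, reg = 0x586
clock 6: out=0, reg = 0xAC3

0xAC3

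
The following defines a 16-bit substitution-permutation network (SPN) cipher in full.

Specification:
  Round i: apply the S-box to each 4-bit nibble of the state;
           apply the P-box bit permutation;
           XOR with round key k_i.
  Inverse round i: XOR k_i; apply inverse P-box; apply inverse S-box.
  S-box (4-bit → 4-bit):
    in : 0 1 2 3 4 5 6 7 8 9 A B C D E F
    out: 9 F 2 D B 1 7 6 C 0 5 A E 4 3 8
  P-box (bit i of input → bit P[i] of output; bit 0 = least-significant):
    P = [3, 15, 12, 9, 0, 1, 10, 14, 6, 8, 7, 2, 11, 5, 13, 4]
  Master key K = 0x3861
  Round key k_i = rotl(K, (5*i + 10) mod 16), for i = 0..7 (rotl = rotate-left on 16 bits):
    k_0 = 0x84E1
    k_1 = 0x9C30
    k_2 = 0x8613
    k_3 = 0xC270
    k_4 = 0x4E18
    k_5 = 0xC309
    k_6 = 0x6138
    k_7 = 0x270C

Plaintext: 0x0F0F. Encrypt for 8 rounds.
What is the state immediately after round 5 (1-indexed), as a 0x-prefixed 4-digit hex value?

0x564A

s_0 = plaintext = 0x0F0F
s_1 = Round(s_0, k_0) = 0xCEF4
s_2 = Round(s_1, k_1) = 0x7F48
s_3 = Round(s_2, k_2) = 0xF434
s_4 = Round(s_3, k_3) = 0x052D
s_5 = Round(s_4, k_4) = 0x564A
s_6 = Round(s_5, k_5) = 0x9AC2
s_7 = Round(s_6, k_6) = 0xA5FA
s_8 = Round(s_7, k_7) = 0x5F44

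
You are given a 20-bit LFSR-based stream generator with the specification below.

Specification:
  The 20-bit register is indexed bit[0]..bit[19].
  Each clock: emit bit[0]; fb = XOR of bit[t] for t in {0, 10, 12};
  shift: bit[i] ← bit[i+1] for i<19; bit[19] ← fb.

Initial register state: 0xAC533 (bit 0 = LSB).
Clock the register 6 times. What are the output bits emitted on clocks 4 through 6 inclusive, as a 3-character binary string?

011

reg_0 = 0xAC533
clock 1: out=1, reg = 0x56299
clock 2: out=1, reg = 0xAB14C
clock 3: out=0, reg = 0xD58A6
clock 4: out=0, reg = 0xEAC53
clock 5: out=1, reg = 0x75629
clock 6: out=1, reg = 0xBAB14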